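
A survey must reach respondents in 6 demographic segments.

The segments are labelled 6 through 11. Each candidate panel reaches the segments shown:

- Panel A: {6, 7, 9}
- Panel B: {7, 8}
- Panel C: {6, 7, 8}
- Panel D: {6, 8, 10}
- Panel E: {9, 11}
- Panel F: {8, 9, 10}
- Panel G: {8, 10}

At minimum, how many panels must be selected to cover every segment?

Take {B, D, E}. Their union is {6, 7, 8, 9, 10, 11}, which is all 6 segments.
Only E contains 11, so E is forced; the remaining 4 segments need at least 2 more panels (each remaining panel adds at most 3) — so at least 3 panels are needed, and 3 is optimal.

3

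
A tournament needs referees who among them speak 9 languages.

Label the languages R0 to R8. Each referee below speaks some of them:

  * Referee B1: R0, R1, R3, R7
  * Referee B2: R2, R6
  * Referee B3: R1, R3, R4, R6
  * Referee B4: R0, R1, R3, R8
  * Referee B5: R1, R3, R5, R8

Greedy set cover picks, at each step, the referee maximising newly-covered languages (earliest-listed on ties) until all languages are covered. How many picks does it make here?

4

Greedy: pick B1 (covers 4 new) → pick B2 (covers 2 new) → pick B5 (covers 2 new) → pick B3 (covers 1 new). Total picks: 4.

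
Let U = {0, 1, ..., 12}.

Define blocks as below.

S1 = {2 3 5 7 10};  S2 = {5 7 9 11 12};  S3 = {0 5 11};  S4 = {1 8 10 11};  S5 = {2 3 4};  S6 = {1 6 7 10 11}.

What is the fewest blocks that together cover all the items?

S2 and S3 and S4 and S5 and S6 together: S2 ∪ S3 ∪ S4 ∪ S5 ∪ S6 = {0, 1, 2, 3, 4, 5, 6, 7, 8, 9, 10, 11, 12} — every item is covered.
No 4 of the 6 blocks cover everything (all 15 combinations miss at least one item), so 5 is optimal.

5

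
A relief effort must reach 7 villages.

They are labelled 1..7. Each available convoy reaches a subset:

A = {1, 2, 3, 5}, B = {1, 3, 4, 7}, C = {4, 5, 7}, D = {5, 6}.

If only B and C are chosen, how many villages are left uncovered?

2

Union of B, C = {1, 3, 4, 5, 7}.
Not covered: 2, 6 — 2 villages.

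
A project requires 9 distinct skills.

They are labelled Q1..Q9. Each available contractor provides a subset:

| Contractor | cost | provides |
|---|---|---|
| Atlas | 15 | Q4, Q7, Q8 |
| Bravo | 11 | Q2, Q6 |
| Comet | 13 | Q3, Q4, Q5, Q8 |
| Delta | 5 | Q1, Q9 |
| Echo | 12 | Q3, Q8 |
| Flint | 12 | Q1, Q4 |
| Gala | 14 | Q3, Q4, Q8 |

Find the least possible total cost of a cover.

Atlas, Bravo, Comet, Delta together cover every skill (Atlas ∪ Bravo ∪ Comet ∪ Delta = {Q1, Q2, Q3, Q4, Q5, Q6, Q7, Q8, Q9}); total cost 15 + 11 + 13 + 5 = 44.
No covering selection has total cost below 44.

44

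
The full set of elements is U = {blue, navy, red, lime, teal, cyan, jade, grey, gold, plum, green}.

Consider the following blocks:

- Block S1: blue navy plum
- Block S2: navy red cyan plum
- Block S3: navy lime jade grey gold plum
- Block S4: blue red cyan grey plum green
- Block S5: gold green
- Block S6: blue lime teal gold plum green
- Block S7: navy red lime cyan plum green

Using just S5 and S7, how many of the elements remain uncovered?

Union of S5, S7 = {navy, red, lime, cyan, gold, plum, green}.
Not covered: blue, teal, jade, grey — 4 elements.

4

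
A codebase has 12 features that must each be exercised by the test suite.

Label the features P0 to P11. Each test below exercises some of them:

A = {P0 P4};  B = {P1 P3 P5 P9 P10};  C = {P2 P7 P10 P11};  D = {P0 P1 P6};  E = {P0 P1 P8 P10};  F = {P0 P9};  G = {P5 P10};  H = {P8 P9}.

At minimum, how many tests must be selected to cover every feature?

A and B and C and D and E together: A ∪ B ∪ C ∪ D ∪ E = {P0, P1, P2, P3, P4, P5, P6, P7, P8, P9, P10, P11} — every feature is covered.
No 4 of the 8 tests cover everything (all 70 combinations miss at least one feature), so 5 is optimal.

5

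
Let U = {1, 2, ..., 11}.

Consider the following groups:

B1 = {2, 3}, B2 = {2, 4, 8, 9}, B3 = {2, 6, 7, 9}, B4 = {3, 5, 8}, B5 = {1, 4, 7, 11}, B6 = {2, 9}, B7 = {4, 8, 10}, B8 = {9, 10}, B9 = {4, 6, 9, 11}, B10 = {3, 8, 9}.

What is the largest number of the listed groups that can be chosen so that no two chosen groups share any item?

B4, B5, B8 are pairwise disjoint (B4={3,5,8}; B5={1,4,7,11}; B8={9,10}).
Every remaining group overlaps one of these, and no 4 of the listed groups are pairwise disjoint, so 3 is the maximum.

3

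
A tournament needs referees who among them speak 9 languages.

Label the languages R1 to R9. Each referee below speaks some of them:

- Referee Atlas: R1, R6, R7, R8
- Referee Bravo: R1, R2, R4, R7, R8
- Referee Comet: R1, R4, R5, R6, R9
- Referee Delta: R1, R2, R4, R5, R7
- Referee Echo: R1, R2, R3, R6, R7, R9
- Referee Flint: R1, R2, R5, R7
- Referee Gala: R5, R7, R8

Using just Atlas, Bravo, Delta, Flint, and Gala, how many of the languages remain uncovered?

Union of Atlas, Bravo, Delta, Flint, Gala = {R1, R2, R4, R5, R6, R7, R8}.
Not covered: R3, R9 — 2 languages.

2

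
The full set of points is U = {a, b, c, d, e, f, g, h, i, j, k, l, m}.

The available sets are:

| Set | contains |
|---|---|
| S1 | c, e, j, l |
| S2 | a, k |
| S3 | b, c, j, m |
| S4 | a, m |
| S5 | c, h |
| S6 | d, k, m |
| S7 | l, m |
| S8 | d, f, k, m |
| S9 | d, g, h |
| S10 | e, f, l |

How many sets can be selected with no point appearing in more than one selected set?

4

S2, S3, S9, S10 are pairwise disjoint (S2={a,k}; S3={b,c,j,m}; S9={d,g,h}; S10={e,f,l}).
Every remaining set overlaps one of these, and no 5 of the listed sets are pairwise disjoint, so 4 is the maximum.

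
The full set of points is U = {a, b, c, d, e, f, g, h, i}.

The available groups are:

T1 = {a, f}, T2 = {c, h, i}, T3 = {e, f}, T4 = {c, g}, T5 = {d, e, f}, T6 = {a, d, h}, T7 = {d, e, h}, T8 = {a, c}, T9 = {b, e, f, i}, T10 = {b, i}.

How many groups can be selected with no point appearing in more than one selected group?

4

T3, T4, T6, T10 are pairwise disjoint (T3={e,f}; T4={c,g}; T6={a,d,h}; T10={b,i}).
Every remaining group overlaps one of these, and no 5 of the listed groups are pairwise disjoint, so 4 is the maximum.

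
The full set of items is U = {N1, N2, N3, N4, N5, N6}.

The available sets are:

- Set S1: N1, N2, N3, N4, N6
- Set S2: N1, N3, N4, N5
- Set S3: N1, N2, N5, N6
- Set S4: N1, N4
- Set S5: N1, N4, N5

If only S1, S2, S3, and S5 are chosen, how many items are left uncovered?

0

Union of S1, S2, S3, S5 = {N1, N2, N3, N4, N5, N6} — that's every item, so 0 are uncovered.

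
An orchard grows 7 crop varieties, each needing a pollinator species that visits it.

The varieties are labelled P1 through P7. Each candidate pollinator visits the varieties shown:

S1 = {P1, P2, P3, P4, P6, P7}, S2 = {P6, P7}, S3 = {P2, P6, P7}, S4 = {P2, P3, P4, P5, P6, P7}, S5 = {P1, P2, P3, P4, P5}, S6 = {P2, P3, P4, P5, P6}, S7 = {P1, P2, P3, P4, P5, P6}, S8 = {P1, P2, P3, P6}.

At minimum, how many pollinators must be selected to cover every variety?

2

Take {S2, S7}. Their union is {P1, P2, P3, P4, P5, P6, P7}, which is all 7 varieties.
No single pollinator has all 7 varieties (the largest, S1, has 6), so 2 is optimal.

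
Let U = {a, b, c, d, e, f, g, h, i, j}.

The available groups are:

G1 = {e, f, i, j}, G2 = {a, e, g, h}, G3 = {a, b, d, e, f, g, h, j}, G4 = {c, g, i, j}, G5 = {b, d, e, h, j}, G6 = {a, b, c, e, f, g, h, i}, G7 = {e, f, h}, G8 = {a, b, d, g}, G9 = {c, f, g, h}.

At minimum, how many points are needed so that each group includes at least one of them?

T = {e, g} meets every group (each contains at least one member of T), and |T| = 2.
The groups G1, G8 are pairwise disjoint, so any hitting set needs a separate point for each — at least 2. Hence 2 is optimal.

2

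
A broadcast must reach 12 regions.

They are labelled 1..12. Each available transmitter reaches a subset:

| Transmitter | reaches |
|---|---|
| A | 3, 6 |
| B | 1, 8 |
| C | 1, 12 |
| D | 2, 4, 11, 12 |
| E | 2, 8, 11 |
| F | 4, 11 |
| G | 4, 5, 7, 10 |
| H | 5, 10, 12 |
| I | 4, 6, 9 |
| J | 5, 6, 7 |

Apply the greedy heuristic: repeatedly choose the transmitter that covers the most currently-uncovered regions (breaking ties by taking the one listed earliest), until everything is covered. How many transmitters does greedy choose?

5

Greedy: pick D (covers 4 new) → pick G (covers 3 new) → pick A (covers 2 new) → pick B (covers 2 new) → pick I (covers 1 new). Total picks: 5.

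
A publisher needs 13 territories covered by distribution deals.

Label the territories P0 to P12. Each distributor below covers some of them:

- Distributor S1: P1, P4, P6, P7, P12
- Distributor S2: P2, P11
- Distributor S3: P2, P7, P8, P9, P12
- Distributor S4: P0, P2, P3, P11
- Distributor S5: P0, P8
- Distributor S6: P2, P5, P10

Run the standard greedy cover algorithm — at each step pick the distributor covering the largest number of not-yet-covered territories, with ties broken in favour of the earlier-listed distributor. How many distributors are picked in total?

4

Greedy: pick S1 (covers 5 new) → pick S4 (covers 4 new) → pick S3 (covers 2 new) → pick S6 (covers 2 new). Total picks: 4.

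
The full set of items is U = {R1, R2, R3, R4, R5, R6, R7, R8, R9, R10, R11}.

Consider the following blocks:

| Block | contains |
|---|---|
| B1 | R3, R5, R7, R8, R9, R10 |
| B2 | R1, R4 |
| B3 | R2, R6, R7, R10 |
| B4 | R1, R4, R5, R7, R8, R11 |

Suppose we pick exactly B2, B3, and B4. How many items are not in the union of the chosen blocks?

2

Union of B2, B3, B4 = {R1, R2, R4, R5, R6, R7, R8, R10, R11}.
Not covered: R3, R9 — 2 items.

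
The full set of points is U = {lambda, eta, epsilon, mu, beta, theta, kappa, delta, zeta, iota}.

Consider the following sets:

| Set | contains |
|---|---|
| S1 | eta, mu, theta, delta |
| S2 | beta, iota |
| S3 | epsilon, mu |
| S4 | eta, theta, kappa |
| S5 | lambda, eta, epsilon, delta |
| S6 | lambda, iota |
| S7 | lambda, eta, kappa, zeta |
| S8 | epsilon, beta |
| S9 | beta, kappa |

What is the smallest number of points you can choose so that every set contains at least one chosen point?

4

Take H = {lambda, eta, mu, beta}. Each listed set contains at least one of these, so H is a hitting set of size 4.
No choice of 3 points meets every set, so 4 is the minimum.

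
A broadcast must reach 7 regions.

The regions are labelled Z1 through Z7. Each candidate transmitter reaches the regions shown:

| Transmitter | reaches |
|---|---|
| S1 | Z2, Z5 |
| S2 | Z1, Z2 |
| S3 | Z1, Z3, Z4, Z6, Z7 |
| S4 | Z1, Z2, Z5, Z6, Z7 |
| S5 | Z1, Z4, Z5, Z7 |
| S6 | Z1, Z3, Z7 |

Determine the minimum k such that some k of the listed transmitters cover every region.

S1 and S3 together: S1 ∪ S3 = {Z1, Z2, Z3, Z4, Z5, Z6, Z7} — every region is covered.
No single transmitter has all 7 regions (the largest, S3, has 5), so 2 is optimal.

2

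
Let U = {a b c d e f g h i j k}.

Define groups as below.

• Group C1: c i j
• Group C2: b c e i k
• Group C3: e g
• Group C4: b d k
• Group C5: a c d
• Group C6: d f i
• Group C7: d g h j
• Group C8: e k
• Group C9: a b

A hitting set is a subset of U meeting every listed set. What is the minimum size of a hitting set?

4

Take T = {a, d, e, j}. Each listed group contains at least one of these, so T is a hitting set of size 4.
No choice of 3 items meets every group, so 4 is the minimum.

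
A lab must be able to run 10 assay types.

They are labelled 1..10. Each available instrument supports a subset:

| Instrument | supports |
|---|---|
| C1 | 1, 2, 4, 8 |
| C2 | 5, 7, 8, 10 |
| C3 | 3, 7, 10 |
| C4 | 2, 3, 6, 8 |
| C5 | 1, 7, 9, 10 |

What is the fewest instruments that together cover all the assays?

C1 and C2 and C4 and C5 together: C1 ∪ C2 ∪ C4 ∪ C5 = {1, 2, 3, 4, 5, 6, 7, 8, 9, 10} — every assay is covered.
No 3 of the 5 instruments cover everything (all 10 combinations miss at least one assay), so 4 is optimal.

4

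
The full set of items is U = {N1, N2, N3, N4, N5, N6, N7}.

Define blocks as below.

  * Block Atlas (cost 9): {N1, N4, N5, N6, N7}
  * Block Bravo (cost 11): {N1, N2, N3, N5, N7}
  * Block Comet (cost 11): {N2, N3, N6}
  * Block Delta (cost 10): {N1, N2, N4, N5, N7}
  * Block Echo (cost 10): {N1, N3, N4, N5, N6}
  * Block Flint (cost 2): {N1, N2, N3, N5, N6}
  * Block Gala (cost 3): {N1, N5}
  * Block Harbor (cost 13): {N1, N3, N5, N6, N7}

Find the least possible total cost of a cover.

Atlas, Flint together cover every item (Atlas ∪ Flint = {N1, N2, N3, N4, N5, N6, N7}); total cost 9 + 2 = 11.
No covering selection has total cost below 11.

11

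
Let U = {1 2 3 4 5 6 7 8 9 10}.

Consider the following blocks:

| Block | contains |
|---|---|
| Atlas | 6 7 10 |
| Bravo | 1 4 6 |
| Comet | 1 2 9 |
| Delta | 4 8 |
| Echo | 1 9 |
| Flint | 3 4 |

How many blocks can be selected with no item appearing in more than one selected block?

3

Atlas, Comet, Delta are pairwise disjoint (Atlas={6,7,10}; Comet={1,2,9}; Delta={4,8}).
Every remaining block overlaps one of these, and no 4 of the listed blocks are pairwise disjoint, so 3 is the maximum.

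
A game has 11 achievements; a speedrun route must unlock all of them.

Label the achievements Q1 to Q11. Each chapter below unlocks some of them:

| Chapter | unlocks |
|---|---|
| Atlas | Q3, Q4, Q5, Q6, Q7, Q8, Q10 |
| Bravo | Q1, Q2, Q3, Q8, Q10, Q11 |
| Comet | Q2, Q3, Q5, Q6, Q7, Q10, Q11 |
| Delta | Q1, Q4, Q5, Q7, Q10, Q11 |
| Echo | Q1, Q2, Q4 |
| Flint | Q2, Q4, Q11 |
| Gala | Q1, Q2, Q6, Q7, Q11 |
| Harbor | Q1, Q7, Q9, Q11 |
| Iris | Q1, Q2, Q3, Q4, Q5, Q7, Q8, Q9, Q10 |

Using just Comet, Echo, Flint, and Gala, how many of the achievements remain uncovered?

2

Union of Comet, Echo, Flint, Gala = {Q1, Q2, Q3, Q4, Q5, Q6, Q7, Q10, Q11}.
Not covered: Q8, Q9 — 2 achievements.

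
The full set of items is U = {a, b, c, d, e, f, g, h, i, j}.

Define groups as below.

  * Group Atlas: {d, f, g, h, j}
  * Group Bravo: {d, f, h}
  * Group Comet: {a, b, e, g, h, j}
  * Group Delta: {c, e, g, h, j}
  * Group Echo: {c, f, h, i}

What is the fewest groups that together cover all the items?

Bravo and Comet and Echo together: Bravo ∪ Comet ∪ Echo = {a, b, c, d, e, f, g, h, i, j} — every item is covered.
Only Comet contains a, so Comet is forced; the remaining 4 items need at least 2 more groups (each remaining group adds at most 3) — so at least 3 groups are needed, and 3 is optimal.

3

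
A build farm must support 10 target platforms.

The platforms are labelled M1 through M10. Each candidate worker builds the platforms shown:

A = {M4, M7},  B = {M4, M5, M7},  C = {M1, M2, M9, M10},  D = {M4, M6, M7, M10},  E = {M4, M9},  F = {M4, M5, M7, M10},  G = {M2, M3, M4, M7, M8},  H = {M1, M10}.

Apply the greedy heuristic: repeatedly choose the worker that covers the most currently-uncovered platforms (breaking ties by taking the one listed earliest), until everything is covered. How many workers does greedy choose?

Greedy: pick G (covers 5 new) → pick C (covers 3 new) → pick B (covers 1 new) → pick D (covers 1 new). Total picks: 4.

4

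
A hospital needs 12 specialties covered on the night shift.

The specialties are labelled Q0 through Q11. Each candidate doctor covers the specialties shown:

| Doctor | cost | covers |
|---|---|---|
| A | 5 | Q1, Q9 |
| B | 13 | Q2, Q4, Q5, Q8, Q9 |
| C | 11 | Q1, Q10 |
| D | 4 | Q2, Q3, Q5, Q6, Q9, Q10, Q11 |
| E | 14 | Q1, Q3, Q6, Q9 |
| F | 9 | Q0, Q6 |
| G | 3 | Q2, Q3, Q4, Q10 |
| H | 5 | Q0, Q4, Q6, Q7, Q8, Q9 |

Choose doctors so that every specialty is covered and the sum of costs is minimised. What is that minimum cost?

14

A, D, H together cover every specialty (A ∪ D ∪ H = {Q0, Q1, Q2, Q3, Q4, Q5, Q6, Q7, Q8, Q9, Q10, Q11}); total cost 5 + 4 + 5 = 14.
No covering selection has total cost below 14.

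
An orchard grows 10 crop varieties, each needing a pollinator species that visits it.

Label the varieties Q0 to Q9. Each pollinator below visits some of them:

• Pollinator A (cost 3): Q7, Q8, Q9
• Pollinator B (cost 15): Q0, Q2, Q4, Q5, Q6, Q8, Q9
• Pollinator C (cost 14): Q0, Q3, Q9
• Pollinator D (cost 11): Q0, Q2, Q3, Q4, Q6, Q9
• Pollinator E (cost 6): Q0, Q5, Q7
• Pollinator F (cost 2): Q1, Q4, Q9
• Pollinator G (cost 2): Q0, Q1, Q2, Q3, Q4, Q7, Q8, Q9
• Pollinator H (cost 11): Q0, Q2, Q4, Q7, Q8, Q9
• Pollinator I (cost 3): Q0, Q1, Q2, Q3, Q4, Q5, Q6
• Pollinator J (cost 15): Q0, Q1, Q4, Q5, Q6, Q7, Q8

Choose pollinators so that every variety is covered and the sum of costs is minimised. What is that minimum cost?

5

G, I together cover every variety (G ∪ I = {Q0, Q1, Q2, Q3, Q4, Q5, Q6, Q7, Q8, Q9}); total cost 2 + 3 = 5.
No covering selection has total cost below 5.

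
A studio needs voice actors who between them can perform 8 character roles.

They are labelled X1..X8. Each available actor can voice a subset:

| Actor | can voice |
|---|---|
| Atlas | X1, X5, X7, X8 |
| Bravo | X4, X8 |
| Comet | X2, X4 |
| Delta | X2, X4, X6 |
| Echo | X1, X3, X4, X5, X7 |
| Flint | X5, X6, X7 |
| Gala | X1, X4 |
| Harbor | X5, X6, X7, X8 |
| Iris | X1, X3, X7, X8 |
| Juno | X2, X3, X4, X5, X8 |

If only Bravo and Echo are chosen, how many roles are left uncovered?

Union of Bravo, Echo = {X1, X3, X4, X5, X7, X8}.
Not covered: X2, X6 — 2 roles.

2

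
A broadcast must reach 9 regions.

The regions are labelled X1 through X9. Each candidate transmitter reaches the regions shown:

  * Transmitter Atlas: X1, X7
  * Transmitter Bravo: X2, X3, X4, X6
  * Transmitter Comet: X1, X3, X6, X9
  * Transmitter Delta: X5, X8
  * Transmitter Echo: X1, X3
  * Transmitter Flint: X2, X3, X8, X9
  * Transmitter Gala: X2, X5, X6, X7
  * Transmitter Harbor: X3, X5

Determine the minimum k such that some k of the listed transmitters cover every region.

4

Bravo and Comet and Delta and Gala together: Bravo ∪ Comet ∪ Delta ∪ Gala = {X1, X2, X3, X4, X5, X6, X7, X8, X9} — every region is covered.
Only Bravo contains X4, so Bravo is forced; the remaining 5 regions need at least 3 more transmitters (each remaining transmitter adds at most 2) — so at least 4 transmitters are needed, and 4 is optimal.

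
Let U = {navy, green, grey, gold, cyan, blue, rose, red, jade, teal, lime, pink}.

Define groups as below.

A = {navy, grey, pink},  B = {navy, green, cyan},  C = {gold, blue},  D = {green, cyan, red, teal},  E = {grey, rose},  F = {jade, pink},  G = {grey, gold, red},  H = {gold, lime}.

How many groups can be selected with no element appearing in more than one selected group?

4

D, E, F, H are pairwise disjoint (D={green,cyan,red,teal}; E={grey,rose}; F={jade,pink}; H={gold,lime}).
Every remaining group overlaps one of these, and no 5 of the listed groups are pairwise disjoint, so 4 is the maximum.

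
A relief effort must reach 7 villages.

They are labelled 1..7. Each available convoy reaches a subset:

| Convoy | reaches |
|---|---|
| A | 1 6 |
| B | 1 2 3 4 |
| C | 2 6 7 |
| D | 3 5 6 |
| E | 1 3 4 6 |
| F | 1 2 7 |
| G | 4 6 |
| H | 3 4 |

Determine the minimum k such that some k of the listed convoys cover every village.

3

D and F and H together: D ∪ F ∪ H = {1, 2, 3, 4, 5, 6, 7} — every village is covered.
Only D contains 5, so D is forced; the remaining 4 villages need at least 2 more convoys (each remaining convoy adds at most 3) — so at least 3 convoys are needed, and 3 is optimal.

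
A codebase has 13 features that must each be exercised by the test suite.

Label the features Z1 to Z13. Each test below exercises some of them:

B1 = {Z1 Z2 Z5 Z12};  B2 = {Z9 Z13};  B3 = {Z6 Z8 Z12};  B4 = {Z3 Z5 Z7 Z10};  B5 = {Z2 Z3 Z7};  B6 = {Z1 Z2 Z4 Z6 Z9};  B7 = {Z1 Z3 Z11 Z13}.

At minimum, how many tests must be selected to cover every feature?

4

Take {B3, B4, B6, B7}. Their union is {Z1, Z2, Z3, Z4, Z5, Z6, Z7, Z8, Z9, Z10, Z11, Z12, Z13}, which is all 13 features.
Only B3 contains Z8, so B3 is forced; the remaining 10 features need at least 3 more tests (each remaining test adds at most 4) — so at least 4 tests are needed, and 4 is optimal.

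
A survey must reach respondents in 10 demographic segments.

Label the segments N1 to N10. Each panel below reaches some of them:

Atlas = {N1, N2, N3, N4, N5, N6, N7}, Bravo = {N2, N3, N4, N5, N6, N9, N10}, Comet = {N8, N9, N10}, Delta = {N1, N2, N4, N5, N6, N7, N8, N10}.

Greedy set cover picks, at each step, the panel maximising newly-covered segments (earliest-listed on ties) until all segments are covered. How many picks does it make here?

Greedy: pick Delta (covers 8 new) → pick Bravo (covers 2 new). Total picks: 2.

2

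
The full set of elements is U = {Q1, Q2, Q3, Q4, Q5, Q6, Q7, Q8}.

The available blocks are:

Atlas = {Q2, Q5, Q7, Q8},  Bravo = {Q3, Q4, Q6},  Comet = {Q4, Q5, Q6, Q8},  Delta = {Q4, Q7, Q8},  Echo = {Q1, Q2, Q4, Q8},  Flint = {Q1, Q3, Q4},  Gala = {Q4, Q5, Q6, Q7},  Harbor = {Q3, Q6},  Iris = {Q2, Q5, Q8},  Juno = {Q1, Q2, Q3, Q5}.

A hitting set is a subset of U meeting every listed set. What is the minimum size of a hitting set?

3

H = {Q2, Q4, Q6} meets every block (each contains at least one member of H), and |H| = 3.
No choice of 2 elements meets every block, so 3 is the minimum.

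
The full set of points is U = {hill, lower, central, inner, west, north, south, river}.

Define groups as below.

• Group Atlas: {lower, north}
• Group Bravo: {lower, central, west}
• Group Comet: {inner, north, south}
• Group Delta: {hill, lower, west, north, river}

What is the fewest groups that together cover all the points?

Bravo, Comet, and Delta cover everything between them: the union {hill, lower, central, inner, west, north, south, river} is all of U.
Only Delta contains hill, so Delta is forced; the remaining 3 points need at least 2 more groups (each remaining group adds at most 2) — so at least 3 groups are needed, and 3 is optimal.

3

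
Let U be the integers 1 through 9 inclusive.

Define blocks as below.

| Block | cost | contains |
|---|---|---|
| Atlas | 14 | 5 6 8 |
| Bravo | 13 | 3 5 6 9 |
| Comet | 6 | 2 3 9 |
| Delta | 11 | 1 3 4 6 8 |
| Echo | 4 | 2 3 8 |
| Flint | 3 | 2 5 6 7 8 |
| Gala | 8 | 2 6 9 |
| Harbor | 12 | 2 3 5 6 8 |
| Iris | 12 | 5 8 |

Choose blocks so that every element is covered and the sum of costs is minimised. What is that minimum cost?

20

Comet, Delta, Flint together cover every element (Comet ∪ Delta ∪ Flint = {1, 2, 3, 4, 5, 6, 7, 8, 9}); total cost 6 + 11 + 3 = 20.
No covering selection has total cost below 20.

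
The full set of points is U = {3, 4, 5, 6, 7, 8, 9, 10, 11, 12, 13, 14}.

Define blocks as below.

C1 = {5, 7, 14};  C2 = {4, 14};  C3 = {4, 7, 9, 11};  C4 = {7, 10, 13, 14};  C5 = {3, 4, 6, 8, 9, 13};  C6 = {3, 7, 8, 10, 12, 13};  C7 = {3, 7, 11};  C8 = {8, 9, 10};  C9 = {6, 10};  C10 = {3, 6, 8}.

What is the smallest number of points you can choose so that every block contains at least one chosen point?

4

H = {3, 7, 10, 14} meets every block (each contains at least one member of H), and |H| = 4.
No choice of 3 points meets every block, so 4 is the minimum.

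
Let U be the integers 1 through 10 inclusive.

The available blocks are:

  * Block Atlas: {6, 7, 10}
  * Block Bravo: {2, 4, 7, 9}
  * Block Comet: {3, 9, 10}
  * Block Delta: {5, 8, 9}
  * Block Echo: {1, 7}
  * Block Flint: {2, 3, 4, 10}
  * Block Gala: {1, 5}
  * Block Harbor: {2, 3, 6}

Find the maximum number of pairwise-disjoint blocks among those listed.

3

Delta, Echo, Harbor are pairwise disjoint (Delta={5,8,9}; Echo={1,7}; Harbor={2,3,6}).
Every remaining block overlaps one of these, and no 4 of the listed blocks are pairwise disjoint, so 3 is the maximum.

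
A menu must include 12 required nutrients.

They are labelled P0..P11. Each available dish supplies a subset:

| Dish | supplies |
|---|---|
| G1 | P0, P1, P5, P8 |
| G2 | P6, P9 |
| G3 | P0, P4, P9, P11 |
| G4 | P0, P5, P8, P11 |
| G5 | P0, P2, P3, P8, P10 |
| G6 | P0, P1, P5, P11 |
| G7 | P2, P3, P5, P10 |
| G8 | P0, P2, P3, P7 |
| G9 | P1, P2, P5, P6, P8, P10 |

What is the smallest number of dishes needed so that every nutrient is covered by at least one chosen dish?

G3 and G8 and G9 together: G3 ∪ G8 ∪ G9 = {P0, P1, P2, P3, P4, P5, P6, P7, P8, P9, P10, P11} — every nutrient is covered.
Only G3 contains P4, so G3 is forced; the remaining 8 nutrients need at least 2 more dishes (each remaining dish adds at most 6) — so at least 3 dishes are needed, and 3 is optimal.

3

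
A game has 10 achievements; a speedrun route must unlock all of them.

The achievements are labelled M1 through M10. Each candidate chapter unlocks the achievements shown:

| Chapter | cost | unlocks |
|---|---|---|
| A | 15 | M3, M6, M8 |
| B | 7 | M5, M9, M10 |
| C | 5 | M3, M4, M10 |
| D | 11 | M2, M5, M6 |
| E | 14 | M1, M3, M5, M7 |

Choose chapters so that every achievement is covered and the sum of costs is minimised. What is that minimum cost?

A, B, C, D, E together cover every achievement (A ∪ B ∪ C ∪ D ∪ E = {M1, M2, M3, M4, M5, M6, M7, M8, M9, M10}); total cost 15 + 7 + 5 + 11 + 14 = 52.
No covering selection has total cost below 52.

52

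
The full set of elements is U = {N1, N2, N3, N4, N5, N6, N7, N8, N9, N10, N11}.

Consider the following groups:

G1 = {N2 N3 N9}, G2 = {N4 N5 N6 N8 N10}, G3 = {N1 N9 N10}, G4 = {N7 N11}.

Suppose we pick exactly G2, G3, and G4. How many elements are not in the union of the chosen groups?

2

Union of G2, G3, G4 = {N1, N4, N5, N6, N7, N8, N9, N10, N11}.
Not covered: N2, N3 — 2 elements.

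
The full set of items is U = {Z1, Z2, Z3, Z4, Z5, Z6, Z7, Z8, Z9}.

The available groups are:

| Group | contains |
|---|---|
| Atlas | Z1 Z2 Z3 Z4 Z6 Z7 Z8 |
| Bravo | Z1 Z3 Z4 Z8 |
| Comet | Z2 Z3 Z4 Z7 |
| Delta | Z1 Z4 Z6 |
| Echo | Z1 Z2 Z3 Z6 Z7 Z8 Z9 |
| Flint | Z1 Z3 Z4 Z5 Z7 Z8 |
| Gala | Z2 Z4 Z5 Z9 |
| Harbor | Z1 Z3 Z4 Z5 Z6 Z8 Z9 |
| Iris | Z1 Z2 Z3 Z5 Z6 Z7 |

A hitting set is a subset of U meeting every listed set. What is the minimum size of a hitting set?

2

The 2 items {Z4, Z6} hit every group.
No single item lies in every group, so at least 2 are needed and 2 is optimal.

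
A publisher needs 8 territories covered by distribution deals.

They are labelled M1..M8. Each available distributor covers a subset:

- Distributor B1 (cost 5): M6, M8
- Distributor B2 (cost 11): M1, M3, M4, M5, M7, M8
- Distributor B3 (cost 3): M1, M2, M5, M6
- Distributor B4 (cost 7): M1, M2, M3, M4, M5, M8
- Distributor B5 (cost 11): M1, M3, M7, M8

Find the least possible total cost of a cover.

14

B2, B3 together cover every territory (B2 ∪ B3 = {M1, M2, M3, M4, M5, M6, M7, M8}); total cost 11 + 3 = 14.
The greedy pick B3, B4, B2 costs 21; no covering selection beats 14.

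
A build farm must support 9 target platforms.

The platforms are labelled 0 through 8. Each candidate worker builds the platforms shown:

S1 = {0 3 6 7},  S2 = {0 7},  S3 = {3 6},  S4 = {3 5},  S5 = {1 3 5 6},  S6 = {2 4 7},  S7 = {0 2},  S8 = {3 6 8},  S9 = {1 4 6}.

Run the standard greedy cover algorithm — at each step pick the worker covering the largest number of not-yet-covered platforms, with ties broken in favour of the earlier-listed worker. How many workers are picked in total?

4

Greedy: pick S1 (covers 4 new) → pick S5 (covers 2 new) → pick S6 (covers 2 new) → pick S8 (covers 1 new). Total picks: 4.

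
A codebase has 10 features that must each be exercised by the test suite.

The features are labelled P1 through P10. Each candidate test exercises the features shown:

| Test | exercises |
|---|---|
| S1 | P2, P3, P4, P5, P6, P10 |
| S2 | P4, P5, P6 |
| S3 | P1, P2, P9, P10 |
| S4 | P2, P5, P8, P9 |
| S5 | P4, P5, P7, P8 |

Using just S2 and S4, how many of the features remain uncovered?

Union of S2, S4 = {P2, P4, P5, P6, P8, P9}.
Not covered: P1, P3, P7, P10 — 4 features.

4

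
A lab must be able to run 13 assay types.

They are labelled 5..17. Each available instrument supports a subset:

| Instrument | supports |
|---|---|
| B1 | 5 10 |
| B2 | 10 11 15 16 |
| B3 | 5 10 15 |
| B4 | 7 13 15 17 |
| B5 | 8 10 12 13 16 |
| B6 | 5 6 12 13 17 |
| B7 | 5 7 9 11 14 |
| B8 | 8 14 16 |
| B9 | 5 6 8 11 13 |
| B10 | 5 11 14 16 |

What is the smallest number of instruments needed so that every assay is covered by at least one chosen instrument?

Take {B4, B5, B7, B9}. Their union is {5, 6, 7, 8, 9, 10, 11, 12, 13, 14, 15, 16, 17}, which is all 13 assays.
No 3 of the 10 instruments cover everything (all 120 combinations miss at least one assay), so 4 is optimal.

4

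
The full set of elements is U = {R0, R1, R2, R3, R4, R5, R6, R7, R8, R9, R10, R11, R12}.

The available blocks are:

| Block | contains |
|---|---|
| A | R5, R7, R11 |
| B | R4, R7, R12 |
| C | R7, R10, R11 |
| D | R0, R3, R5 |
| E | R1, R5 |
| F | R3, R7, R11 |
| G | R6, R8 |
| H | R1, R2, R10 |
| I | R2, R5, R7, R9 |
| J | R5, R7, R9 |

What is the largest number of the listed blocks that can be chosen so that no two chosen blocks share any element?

B, D, G, H are pairwise disjoint (B={R4,R7,R12}; D={R0,R3,R5}; G={R6,R8}; H={R1,R2,R10}).
Every remaining block overlaps one of these, and no 5 of the listed blocks are pairwise disjoint, so 4 is the maximum.

4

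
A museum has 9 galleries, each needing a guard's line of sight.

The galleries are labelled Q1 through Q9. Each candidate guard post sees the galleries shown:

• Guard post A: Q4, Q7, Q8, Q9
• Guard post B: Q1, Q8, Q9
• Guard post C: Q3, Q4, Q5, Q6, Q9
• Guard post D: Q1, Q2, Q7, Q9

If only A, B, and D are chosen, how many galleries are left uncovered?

3

Union of A, B, D = {Q1, Q2, Q4, Q7, Q8, Q9}.
Not covered: Q3, Q5, Q6 — 3 galleries.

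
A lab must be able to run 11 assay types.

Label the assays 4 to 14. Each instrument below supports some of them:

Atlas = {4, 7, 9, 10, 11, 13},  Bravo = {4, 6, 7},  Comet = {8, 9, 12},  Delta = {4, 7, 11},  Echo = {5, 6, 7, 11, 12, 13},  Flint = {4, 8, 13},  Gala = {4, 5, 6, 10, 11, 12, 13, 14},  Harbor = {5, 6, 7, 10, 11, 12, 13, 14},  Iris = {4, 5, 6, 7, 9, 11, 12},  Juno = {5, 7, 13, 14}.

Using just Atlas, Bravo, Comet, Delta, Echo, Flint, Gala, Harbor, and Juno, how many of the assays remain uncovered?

Union of Atlas, Bravo, Comet, Delta, Echo, Flint, Gala, Harbor, Juno = {4, 5, 6, 7, 8, 9, 10, 11, 12, 13, 14} — that's every assay, so 0 are uncovered.

0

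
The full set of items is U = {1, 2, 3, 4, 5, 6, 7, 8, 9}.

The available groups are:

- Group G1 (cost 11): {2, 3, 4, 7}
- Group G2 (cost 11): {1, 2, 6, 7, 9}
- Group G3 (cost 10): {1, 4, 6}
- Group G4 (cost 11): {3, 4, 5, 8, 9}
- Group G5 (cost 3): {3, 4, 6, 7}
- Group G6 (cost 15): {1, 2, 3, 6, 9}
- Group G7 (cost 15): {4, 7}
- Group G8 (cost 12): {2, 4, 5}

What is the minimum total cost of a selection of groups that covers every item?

G2, G4 together cover every item (G2 ∪ G4 = {1, 2, 3, 4, 5, 6, 7, 8, 9}); total cost 11 + 11 = 22.
The greedy pick G5, G2, G4 costs 25; no covering selection beats 22.

22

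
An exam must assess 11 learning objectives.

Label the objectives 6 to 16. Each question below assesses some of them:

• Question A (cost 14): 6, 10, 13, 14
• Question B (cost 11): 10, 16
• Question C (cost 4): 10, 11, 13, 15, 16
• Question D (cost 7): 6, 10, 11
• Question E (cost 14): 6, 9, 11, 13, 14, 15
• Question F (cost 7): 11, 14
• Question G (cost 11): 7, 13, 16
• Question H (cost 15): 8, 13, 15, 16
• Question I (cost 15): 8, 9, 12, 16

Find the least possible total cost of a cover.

44

A, C, G, I together cover every objective (A ∪ C ∪ G ∪ I = {6, 7, 8, 9, 10, 11, 12, 13, 14, 15, 16}); total cost 14 + 4 + 11 + 15 = 44.
No covering selection has total cost below 44.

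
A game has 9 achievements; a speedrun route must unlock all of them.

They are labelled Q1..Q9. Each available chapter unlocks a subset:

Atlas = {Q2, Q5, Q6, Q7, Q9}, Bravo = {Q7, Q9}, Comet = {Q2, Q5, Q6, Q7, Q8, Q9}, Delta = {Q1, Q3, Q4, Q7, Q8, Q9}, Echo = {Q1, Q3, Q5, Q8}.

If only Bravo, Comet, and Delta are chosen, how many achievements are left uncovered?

Union of Bravo, Comet, Delta = {Q1, Q2, Q3, Q4, Q5, Q6, Q7, Q8, Q9} — that's every achievement, so 0 are uncovered.

0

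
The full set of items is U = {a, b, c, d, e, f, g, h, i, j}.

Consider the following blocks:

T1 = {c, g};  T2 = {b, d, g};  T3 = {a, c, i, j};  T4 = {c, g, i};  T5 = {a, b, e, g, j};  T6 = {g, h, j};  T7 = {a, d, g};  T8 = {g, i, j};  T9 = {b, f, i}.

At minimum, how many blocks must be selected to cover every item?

5

T3 and T5 and T6 and T7 and T9 together: T3 ∪ T5 ∪ T6 ∪ T7 ∪ T9 = {a, b, c, d, e, f, g, h, i, j} — every item is covered.
No 4 of the 9 blocks cover everything (all 126 combinations miss at least one item), so 5 is optimal.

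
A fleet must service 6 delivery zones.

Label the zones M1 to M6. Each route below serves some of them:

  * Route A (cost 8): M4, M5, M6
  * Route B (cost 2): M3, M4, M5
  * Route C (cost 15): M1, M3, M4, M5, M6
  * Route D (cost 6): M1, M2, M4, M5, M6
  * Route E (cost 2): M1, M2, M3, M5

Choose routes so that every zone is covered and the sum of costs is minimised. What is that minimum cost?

D, E together cover every zone (D ∪ E = {M1, M2, M3, M4, M5, M6}); total cost 6 + 2 = 8.
The greedy pick E, B, D costs 10; no covering selection beats 8.

8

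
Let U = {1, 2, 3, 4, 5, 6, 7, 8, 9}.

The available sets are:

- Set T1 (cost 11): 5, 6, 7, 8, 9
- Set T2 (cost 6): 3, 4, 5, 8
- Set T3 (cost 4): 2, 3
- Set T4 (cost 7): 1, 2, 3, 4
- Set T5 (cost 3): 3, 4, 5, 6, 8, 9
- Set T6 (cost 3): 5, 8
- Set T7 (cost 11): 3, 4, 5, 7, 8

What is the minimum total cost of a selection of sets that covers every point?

18

T1, T4 together cover every point (T1 ∪ T4 = {1, 2, 3, 4, 5, 6, 7, 8, 9}); total cost 11 + 7 = 18.
The greedy pick T5, T4, T1 costs 21; no covering selection beats 18.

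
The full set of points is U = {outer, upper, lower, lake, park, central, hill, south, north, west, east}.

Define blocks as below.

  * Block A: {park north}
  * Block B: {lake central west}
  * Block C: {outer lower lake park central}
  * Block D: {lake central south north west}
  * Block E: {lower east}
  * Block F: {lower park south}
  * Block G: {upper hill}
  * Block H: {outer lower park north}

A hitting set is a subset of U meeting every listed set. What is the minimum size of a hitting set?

Take T = {upper, lake, park, east}. Each listed block contains at least one of these, so T is a hitting set of size 4.
The blocks A, B, E, G are pairwise disjoint, so any hitting set needs a separate point for each — at least 4. Hence 4 is optimal.

4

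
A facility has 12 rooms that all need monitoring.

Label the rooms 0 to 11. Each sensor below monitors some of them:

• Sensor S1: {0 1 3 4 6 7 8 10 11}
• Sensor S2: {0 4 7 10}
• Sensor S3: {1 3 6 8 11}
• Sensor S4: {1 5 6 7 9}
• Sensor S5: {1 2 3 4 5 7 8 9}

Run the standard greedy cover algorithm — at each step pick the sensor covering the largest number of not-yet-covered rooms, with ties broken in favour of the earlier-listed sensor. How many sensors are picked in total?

Greedy: pick S1 (covers 9 new) → pick S5 (covers 3 new). Total picks: 2.

2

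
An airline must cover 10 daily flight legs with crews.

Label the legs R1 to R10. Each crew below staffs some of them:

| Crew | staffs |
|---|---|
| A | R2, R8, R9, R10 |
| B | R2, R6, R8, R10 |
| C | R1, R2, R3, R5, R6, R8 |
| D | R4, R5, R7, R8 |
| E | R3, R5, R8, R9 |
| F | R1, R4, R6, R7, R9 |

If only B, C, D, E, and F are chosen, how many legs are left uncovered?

Union of B, C, D, E, F = {R1, R2, R3, R4, R5, R6, R7, R8, R9, R10} — that's every leg, so 0 are uncovered.

0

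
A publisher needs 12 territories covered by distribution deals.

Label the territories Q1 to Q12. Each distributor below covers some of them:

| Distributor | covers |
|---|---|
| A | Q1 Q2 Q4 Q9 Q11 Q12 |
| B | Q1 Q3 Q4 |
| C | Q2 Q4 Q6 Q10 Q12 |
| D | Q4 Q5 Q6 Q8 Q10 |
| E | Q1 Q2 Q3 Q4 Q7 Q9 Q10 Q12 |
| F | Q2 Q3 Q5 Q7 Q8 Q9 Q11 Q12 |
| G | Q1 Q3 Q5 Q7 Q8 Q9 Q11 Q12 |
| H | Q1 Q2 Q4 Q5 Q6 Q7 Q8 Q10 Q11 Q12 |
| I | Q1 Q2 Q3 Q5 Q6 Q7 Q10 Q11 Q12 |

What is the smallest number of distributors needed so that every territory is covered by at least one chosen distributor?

F and H together: F ∪ H = {Q1, Q2, Q3, Q4, Q5, Q6, Q7, Q8, Q9, Q10, Q11, Q12} — every territory is covered.
No single distributor has all 12 territories (the largest, H, has 10), so 2 is optimal.

2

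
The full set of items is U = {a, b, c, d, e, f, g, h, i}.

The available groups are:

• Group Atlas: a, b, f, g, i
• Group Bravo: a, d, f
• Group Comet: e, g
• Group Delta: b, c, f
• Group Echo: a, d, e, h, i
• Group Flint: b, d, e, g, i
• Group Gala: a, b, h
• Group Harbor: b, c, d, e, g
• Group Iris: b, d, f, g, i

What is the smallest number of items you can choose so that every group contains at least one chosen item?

T = {e, f, h} meets every group (each contains at least one member of T), and |T| = 3.
No choice of 2 items meets every group, so 3 is the minimum.

3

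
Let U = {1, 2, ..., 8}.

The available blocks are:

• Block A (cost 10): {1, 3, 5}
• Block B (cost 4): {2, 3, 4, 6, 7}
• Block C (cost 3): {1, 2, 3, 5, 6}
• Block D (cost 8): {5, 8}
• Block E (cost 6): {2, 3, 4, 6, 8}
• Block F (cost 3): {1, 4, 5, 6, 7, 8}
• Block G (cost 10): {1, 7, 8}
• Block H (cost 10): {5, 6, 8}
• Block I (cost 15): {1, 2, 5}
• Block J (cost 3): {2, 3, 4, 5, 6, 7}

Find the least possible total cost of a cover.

C, F together cover every point (C ∪ F = {1, 2, 3, 4, 5, 6, 7, 8}); total cost 3 + 3 = 6.
No covering selection has total cost below 6.

6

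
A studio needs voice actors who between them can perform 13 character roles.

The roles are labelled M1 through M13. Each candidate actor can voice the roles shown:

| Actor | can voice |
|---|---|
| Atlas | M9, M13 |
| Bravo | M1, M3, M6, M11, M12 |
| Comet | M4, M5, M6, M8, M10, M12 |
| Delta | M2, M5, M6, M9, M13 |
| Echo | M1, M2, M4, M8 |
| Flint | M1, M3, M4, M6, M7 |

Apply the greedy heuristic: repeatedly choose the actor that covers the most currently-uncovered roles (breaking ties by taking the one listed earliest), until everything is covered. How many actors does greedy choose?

Greedy: pick Comet (covers 6 new) → pick Bravo (covers 3 new) → pick Delta (covers 3 new) → pick Flint (covers 1 new). Total picks: 4.

4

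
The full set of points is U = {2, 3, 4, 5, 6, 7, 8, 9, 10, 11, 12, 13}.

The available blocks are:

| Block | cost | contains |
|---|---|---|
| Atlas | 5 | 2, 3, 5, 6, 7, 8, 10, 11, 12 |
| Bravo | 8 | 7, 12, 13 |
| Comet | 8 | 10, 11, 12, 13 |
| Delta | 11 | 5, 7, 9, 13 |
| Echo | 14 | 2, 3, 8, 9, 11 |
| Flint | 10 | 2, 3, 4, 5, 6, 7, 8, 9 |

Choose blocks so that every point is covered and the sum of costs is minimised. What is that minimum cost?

18

Comet, Flint together cover every point (Comet ∪ Flint = {2, 3, 4, 5, 6, 7, 8, 9, 10, 11, 12, 13}); total cost 8 + 10 = 18.
The greedy pick Atlas, Flint, Bravo costs 23; no covering selection beats 18.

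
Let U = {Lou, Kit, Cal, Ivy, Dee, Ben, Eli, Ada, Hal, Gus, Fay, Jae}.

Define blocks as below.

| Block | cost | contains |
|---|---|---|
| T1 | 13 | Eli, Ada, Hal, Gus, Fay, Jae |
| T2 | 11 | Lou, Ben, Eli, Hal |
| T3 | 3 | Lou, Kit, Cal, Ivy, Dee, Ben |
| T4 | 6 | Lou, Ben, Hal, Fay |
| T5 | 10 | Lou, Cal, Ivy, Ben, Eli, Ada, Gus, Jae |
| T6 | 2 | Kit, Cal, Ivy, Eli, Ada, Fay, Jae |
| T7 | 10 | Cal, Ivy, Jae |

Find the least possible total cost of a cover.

16

T1, T3 together cover every item (T1 ∪ T3 = {Lou, Kit, Cal, Ivy, Dee, Ben, Eli, Ada, Hal, Gus, Fay, Jae}); total cost 13 + 3 = 16.
The greedy pick T6, T3, T4, T5 costs 21; no covering selection beats 16.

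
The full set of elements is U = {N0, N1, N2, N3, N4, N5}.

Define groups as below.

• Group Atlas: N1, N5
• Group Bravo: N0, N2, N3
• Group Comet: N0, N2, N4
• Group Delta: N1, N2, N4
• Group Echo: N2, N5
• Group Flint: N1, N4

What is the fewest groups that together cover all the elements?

3

Take {Atlas, Bravo, Comet}. Their union is {N0, N1, N2, N3, N4, N5}, which is all 6 elements.
Only Bravo contains N3, so Bravo is forced; the remaining 3 elements need at least 2 more groups (each remaining group adds at most 2) — so at least 3 groups are needed, and 3 is optimal.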